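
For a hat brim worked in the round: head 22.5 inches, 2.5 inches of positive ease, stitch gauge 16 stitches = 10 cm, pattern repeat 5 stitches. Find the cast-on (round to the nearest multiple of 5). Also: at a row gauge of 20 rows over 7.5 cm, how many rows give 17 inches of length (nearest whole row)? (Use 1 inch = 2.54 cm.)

Finished = 22.5 + 2.5 = 25 inches.
25 inches × 2.54 = 63.50 cm.
16/10 = 1.6 sts per cm; 63.50 × 1.6 = 101.60 sts.
Nearest multiple of 5 → 100.
17 inches = 43.18 cm; × 2.667 = 115.15 → 115 rows.

Cast on 100 stitches; work 115 rows.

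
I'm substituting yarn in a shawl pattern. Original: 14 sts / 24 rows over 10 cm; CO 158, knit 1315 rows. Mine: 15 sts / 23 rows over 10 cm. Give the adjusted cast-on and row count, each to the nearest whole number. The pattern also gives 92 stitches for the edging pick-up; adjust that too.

Cast on 169 stitches; work 1260 rows; edging pick-up 99 stitches.

Stitches: 158 × 15/14 = 169.29 → 169.
Rows: 1315 × 23/24 = 1260.21 → 1260.
edging pick-up: 92 × 15/14 = 98.57 → 99.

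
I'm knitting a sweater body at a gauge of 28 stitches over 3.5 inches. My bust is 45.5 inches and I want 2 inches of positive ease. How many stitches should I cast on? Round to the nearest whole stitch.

380 stitches.

Finished = 45.5 + 2 = 47.5 in.
28 / 3.5 = 8 sts per inch.
47.50 × 8 = 380.00 sts.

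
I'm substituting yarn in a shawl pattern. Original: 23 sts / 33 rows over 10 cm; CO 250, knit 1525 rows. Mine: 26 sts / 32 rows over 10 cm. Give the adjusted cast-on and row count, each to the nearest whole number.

Cast on 283 stitches; work 1479 rows.

Stitches: 250 × 26/23 = 282.61 → 283.
Rows: 1525 × 32/33 = 1478.79 → 1479.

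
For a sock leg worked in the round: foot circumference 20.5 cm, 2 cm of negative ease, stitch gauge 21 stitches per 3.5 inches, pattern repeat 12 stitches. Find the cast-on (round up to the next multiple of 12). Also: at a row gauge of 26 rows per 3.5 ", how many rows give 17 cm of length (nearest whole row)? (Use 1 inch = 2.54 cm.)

Cast on 48 stitches; work 50 rows.

Finished = 20.5 − 2 = 18.5 cm.
18.5 cm × 1/2.54 = 7.28 inches.
21/3.5 = 6 sts per in; 7.28 × 6 = 43.70 sts.
Next multiple of 12 → 48.
17 cm = 6.69 inches; × 7.429 = 49.72 → 50 rows.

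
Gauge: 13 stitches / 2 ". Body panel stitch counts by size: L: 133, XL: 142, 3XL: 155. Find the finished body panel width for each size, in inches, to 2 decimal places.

13/2 = 6.5 sts per in.
L: 133 / 6.5 = 20.462 → 20.46 in.
XL: 142 / 6.5 = 21.846 → 21.85 in.
3XL: 155 / 6.5 = 23.846 → 23.85 in.

L 20.46 inches; XL 21.85 inches; 3XL 23.85 inches.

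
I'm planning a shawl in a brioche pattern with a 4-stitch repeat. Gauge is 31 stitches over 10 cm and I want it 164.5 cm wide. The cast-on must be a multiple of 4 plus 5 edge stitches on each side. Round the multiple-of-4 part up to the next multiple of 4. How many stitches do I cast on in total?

CO 510 sts.

31 / 10 = 3.1 sts per cm.
164.5 × 3.1 = 509.95 sts.
Less 10 edge sts → 499.95 for the repeat.
Next multiple of 4: 500.
Add back 10 edge sts → 510.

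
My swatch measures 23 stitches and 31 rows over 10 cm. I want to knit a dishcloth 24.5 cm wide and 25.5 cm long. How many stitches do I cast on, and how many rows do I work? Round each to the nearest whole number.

Stitch gauge = 23/10 = 2.3 sts/cm; 24.5 × 2.3 = 56.35 → 56 sts.
Row gauge = 31/10 = 3.1 rows/cm; 25.5 × 3.1 = 79.05 → 79 rows.

Cast on 56 stitches and work 79 rows.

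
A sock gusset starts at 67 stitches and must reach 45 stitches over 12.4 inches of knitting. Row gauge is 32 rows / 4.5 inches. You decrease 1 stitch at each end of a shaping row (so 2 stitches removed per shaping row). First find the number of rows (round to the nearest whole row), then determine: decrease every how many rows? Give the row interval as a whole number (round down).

Decrease every 8th row.

Rows = 12.4 × 7.111 = 88.2 → 88 rows.
Stitches to remove: 22 → 11 shaping rows (at 2 st each).
88 / 11 = 8.00 → every 8 rows.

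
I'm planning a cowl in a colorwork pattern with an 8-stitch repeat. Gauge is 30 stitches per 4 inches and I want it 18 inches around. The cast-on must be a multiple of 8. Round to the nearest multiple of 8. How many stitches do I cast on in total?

30 / 4 = 7.5 sts per inch.
18 × 7.5 = 135.00 sts.
Nearest multiple of 8: 136.

136 stitches.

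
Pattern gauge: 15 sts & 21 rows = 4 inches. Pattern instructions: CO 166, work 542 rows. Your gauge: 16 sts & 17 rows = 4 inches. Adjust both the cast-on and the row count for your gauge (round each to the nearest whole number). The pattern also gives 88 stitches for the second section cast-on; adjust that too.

Stitches: 166 × 16/15 = 177.07 → 177.
Rows: 542 × 17/21 = 438.76 → 439.
second section cast-on: 88 × 16/15 = 93.87 → 94.

Cast on 177 stitches; work 439 rows; second section cast-on 94 stitches.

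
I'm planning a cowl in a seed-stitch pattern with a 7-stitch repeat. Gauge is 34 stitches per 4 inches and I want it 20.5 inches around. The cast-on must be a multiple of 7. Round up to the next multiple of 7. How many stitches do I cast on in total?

175 stitches.

34 / 4 = 8.5 sts per inch.
20.5 × 8.5 = 174.25 sts.
Next multiple of 7: 175.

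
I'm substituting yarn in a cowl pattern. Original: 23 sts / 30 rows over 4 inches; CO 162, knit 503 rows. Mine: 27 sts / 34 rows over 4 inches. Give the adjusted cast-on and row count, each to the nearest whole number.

Cast on 190 stitches; work 570 rows.

Stitches: 162 × 27/23 = 190.17 → 190.
Rows: 503 × 34/30 = 570.07 → 570.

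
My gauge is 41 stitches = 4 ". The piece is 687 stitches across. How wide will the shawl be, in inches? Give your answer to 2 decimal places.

67.02 inches.

41 stitches / 4 inch = 10.25 stitches per inch.
687 / 10.25 = 67.024 inches.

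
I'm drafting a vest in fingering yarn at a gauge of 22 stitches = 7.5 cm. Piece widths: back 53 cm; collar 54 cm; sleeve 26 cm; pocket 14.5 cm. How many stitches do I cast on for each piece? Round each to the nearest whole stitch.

back 155; collar 158; sleeve 76; pocket 43.

Rate = 22/7.5 = 2.933 sts per cm.
back: 53 × 2.933 = 155.47 → 155.
collar: 54 × 2.933 = 158.40 → 158.
sleeve: 26 × 2.933 = 76.27 → 76.
pocket: 14.5 × 2.933 = 42.53 → 43.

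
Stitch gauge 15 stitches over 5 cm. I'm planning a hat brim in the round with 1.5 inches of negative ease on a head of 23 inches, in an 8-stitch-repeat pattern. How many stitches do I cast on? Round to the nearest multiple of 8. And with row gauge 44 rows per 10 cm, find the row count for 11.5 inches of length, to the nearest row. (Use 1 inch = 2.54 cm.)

Cast on 160 stitches; work 129 rows.

Finished = 23 − 1.5 = 21.5 inches.
21.5 inches × 2.54 = 54.61 cm.
15/5 = 3 sts per cm; 54.61 × 3 = 163.83 sts.
Nearest multiple of 8 → 160.
11.5 inches = 29.21 cm; × 4.4 = 128.52 → 129 rows.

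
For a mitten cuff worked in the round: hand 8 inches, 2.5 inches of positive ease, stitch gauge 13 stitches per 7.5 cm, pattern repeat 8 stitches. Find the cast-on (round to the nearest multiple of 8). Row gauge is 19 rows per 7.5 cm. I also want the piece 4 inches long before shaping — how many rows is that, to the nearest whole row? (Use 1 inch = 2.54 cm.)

Finished = 8 + 2.5 = 10.5 inches.
10.5 inches × 2.54 = 26.67 cm.
13/7.5 = 1.733 sts per cm; 26.67 × 1.733 = 46.23 sts.
Nearest multiple of 8 → 48.
4 inches = 10.16 cm; × 2.533 = 25.74 → 26 rows.

Cast on 48 stitches; work 26 rows.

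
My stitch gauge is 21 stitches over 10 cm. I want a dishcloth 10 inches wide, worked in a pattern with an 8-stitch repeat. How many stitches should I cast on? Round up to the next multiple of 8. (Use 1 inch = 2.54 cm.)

Cast on 56 stitches.

10 in = 10 × 2.54 = 25.40 cm.
21 / 10 = 2.1 sts/cm.
25.40 × 2.1 = 53.34 sts.
→ 56.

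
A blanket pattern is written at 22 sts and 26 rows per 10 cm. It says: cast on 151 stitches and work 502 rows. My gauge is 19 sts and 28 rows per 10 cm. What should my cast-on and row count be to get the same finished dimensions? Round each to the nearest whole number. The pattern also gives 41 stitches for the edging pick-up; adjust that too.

Cast on 130 stitches; work 541 rows; edging pick-up 35 stitches.

Stitches: 151 × 19/22 = 130.41 → 130.
Rows: 502 × 28/26 = 540.62 → 541.
edging pick-up: 41 × 19/22 = 35.41 → 35.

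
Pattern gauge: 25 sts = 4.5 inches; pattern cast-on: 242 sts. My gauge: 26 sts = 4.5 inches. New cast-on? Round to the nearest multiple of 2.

Scale factor = 26 / 25 = 1.040.
242 × 26 / 25 = 251.68 sts.
→ 252 sts.

CO 252 sts.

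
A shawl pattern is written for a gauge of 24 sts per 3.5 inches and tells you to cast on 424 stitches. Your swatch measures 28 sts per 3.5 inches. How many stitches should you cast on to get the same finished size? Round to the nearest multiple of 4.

496 stitches.

Scale factor = 28 / 24 = 1.167.
424 × 28 / 24 = 494.67 sts.
→ 496 sts.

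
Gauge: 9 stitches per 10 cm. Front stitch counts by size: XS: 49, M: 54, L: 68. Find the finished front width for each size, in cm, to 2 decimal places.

XS 54.44 cm; M 60.00 cm; L 75.56 cm.

9/10 = 0.9 sts per cm.
XS: 49 / 0.9 = 54.444 → 54.44 cm.
M: 54 / 0.9 = 60.000 → 60.00 cm.
L: 68 / 0.9 = 75.556 → 75.56 cm.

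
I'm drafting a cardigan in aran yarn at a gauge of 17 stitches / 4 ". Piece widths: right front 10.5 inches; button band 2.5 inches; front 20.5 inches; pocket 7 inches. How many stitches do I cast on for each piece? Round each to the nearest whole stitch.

right front 45; button band 11; front 87; pocket 30.

Rate = 17/4 = 4.25 sts per in.
right front: 10.5 × 4.25 = 44.62 → 45.
button band: 2.5 × 4.25 = 10.62 → 11.
front: 20.5 × 4.25 = 87.12 → 87.
pocket: 7 × 4.25 = 29.75 → 30.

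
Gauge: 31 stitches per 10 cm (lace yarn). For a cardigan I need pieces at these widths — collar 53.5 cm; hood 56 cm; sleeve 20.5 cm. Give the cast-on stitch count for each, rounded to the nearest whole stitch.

Rate = 31/10 = 3.1 sts per cm.
collar: 53.5 × 3.1 = 165.85 → 166.
hood: 56 × 3.1 = 173.60 → 174.
sleeve: 20.5 × 3.1 = 63.55 → 64.

collar 166; hood 174; sleeve 64.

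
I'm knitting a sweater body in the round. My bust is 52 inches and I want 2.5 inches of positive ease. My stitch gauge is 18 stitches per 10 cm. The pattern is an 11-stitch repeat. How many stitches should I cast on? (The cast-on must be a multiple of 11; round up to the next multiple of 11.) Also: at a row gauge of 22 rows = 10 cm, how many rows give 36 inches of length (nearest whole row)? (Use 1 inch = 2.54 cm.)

Cast on 253 stitches; work 201 rows.

Finished = 52 + 2.5 = 54.5 inches.
54.5 inches × 2.54 = 138.43 cm.
18/10 = 1.8 sts per cm; 138.43 × 1.8 = 249.17 sts.
Next multiple of 11 → 253.
36 inches = 91.44 cm; × 2.2 = 201.17 → 201 rows.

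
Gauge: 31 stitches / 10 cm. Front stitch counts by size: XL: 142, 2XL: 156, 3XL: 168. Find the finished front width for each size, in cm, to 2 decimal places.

31/10 = 3.1 sts per cm.
XL: 142 / 3.1 = 45.806 → 45.81 cm.
2XL: 156 / 3.1 = 50.323 → 50.32 cm.
3XL: 168 / 3.1 = 54.194 → 54.19 cm.

XL 45.81 cm; 2XL 50.32 cm; 3XL 54.19 cm.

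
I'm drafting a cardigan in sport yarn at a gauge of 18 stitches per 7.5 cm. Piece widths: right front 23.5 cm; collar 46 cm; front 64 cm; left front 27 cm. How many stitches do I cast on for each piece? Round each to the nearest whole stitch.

right front 56; collar 110; front 154; left front 65.

Rate = 18/7.5 = 2.4 sts per cm.
right front: 23.5 × 2.4 = 56.40 → 56.
collar: 46 × 2.4 = 110.40 → 110.
front: 64 × 2.4 = 153.60 → 154.
left front: 27 × 2.4 = 64.80 → 65.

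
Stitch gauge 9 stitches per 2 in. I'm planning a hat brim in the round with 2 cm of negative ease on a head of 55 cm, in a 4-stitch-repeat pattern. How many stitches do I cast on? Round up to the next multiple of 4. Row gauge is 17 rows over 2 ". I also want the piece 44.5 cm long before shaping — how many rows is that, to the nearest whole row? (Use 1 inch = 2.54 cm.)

Finished = 55 − 2 = 53 cm.
53 cm × 1/2.54 = 20.87 inches.
9/2 = 4.5 sts per in; 20.87 × 4.5 = 93.90 sts.
Next multiple of 4 → 96.
44.5 cm = 17.52 inches; × 8.5 = 148.92 → 149 rows.

Cast on 96 stitches; work 149 rows.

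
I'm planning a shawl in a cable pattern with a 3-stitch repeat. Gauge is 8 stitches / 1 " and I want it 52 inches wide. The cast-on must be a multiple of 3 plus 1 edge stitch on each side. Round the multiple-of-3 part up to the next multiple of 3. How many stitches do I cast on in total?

Cast on 416 stitches.

8 / 1 = 8 sts per inch.
52 × 8 = 416.00 sts.
Less 2 edge sts → 414.00 for the repeat.
Next multiple of 3: 414.
Add back 2 edge sts → 416.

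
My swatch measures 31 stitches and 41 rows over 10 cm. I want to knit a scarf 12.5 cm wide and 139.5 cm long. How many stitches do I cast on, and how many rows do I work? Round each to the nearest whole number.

Cast on 39 stitches and work 572 rows.

Stitch gauge = 31/10 = 3.1 sts/cm; 12.5 × 3.1 = 38.75 → 39 sts.
Row gauge = 41/10 = 4.1 rows/cm; 139.5 × 4.1 = 571.95 → 572 rows.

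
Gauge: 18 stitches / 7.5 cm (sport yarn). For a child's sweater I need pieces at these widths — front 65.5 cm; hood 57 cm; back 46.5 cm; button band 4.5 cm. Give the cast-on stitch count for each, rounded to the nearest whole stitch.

Rate = 18/7.5 = 2.4 sts per cm.
front: 65.5 × 2.4 = 157.20 → 157.
hood: 57 × 2.4 = 136.80 → 137.
back: 46.5 × 2.4 = 111.60 → 112.
button band: 4.5 × 2.4 = 10.80 → 11.

front 157; hood 137; back 112; button band 11.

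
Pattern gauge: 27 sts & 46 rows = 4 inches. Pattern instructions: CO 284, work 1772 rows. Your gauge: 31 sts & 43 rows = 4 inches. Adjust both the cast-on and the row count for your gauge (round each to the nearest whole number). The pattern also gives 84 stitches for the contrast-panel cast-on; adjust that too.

Cast on 326 stitches; work 1656 rows; contrast-panel cast-on 96 stitches.

Stitches: 284 × 31/27 = 326.07 → 326.
Rows: 1772 × 43/46 = 1656.43 → 1656.
contrast-panel cast-on: 84 × 31/27 = 96.44 → 96.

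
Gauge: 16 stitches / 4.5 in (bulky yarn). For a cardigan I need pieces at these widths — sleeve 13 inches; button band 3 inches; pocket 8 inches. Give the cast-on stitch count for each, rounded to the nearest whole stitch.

Rate = 16/4.5 = 3.556 sts per in.
sleeve: 13 × 3.556 = 46.22 → 46.
button band: 3 × 3.556 = 10.67 → 11.
pocket: 8 × 3.556 = 28.44 → 28.

sleeve 46; button band 11; pocket 28.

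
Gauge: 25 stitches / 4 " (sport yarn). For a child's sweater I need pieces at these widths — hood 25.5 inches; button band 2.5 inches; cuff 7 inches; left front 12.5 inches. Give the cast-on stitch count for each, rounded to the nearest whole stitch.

Rate = 25/4 = 6.25 sts per in.
hood: 25.5 × 6.25 = 159.38 → 159.
button band: 2.5 × 6.25 = 15.62 → 16.
cuff: 7 × 6.25 = 43.75 → 44.
left front: 12.5 × 6.25 = 78.12 → 78.

hood 159; button band 16; cuff 44; left front 78.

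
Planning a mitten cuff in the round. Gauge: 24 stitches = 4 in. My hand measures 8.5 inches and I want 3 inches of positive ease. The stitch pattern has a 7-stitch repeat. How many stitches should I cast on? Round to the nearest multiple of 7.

Finished = 8.5 + 3 = 11.5 inches.
24 / 4 = 6 sts/in.
11.5 × 6 = 69.00 sts.
Nearest multiple of 7: 70.

Cast on 70 stitches.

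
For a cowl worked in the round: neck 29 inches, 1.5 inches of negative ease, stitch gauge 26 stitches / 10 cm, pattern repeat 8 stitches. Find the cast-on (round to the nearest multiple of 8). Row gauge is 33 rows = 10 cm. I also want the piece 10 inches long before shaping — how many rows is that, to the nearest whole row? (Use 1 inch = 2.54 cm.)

Cast on 184 stitches; work 84 rows.

Finished = 29 − 1.5 = 27.5 inches.
27.5 inches × 2.54 = 69.85 cm.
26/10 = 2.6 sts per cm; 69.85 × 2.6 = 181.61 sts.
Nearest multiple of 8 → 184.
10 inches = 25.40 cm; × 3.3 = 83.82 → 84 rows.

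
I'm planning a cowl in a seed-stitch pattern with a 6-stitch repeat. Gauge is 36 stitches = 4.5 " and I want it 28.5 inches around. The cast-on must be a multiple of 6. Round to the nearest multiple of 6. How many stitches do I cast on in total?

228 stitches.

36 / 4.5 = 8 sts per inch.
28.5 × 8 = 228.00 sts.
Nearest multiple of 6: 228.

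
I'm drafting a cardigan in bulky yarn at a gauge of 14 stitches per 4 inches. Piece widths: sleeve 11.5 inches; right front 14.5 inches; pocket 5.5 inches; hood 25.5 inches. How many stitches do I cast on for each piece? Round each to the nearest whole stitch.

sleeve 40; right front 51; pocket 19; hood 89.

Rate = 14/4 = 3.5 sts per in.
sleeve: 11.5 × 3.5 = 40.25 → 40.
right front: 14.5 × 3.5 = 50.75 → 51.
pocket: 5.5 × 3.5 = 19.25 → 19.
hood: 25.5 × 3.5 = 89.25 → 89.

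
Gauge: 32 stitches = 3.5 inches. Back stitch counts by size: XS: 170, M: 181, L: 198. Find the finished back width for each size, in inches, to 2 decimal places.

XS 18.59 inches; M 19.80 inches; L 21.66 inches.

32/3.5 = 9.143 sts per in.
XS: 170 / 9.143 = 18.594 → 18.59 in.
M: 181 / 9.143 = 19.797 → 19.80 in.
L: 198 / 9.143 = 21.656 → 21.66 in.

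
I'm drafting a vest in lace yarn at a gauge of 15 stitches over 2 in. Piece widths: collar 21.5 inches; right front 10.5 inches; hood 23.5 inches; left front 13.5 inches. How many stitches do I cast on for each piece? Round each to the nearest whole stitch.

collar 161; right front 79; hood 176; left front 101.

Rate = 15/2 = 7.5 sts per in.
collar: 21.5 × 7.5 = 161.25 → 161.
right front: 10.5 × 7.5 = 78.75 → 79.
hood: 23.5 × 7.5 = 176.25 → 176.
left front: 13.5 × 7.5 = 101.25 → 101.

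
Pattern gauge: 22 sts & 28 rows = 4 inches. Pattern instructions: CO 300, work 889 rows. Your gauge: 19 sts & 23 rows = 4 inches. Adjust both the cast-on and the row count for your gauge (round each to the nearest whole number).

Cast on 259 stitches; work 730 rows.

Stitches: 300 × 19/22 = 259.09 → 259.
Rows: 889 × 23/28 = 730.25 → 730.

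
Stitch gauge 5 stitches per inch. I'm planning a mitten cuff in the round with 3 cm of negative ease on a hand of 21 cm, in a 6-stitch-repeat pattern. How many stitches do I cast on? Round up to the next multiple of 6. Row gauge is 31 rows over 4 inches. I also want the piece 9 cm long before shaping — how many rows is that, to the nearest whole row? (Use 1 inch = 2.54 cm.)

Cast on 36 stitches; work 27 rows.

Finished = 21 − 3 = 18 cm.
18 cm × 1/2.54 = 7.09 inches.
5/1 = 5 sts per in; 7.09 × 5 = 35.43 sts.
Next multiple of 6 → 36.
9 cm = 3.54 inches; × 7.75 = 27.46 → 27 rows.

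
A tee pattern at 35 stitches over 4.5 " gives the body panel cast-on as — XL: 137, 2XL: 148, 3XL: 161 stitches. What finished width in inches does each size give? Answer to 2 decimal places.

35/4.5 = 7.778 sts per in.
XL: 137 / 7.778 = 17.614 → 17.61 in.
2XL: 148 / 7.778 = 19.029 → 19.03 in.
3XL: 161 / 7.778 = 20.700 → 20.70 in.

XL 17.61 inches; 2XL 19.03 inches; 3XL 20.70 inches.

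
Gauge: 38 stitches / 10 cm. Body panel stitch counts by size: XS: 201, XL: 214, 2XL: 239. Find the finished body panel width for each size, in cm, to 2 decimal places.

XS 52.89 cm; XL 56.32 cm; 2XL 62.89 cm.

38/10 = 3.8 sts per cm.
XS: 201 / 3.8 = 52.895 → 52.89 cm.
XL: 214 / 3.8 = 56.316 → 56.32 cm.
2XL: 239 / 3.8 = 62.895 → 62.89 cm.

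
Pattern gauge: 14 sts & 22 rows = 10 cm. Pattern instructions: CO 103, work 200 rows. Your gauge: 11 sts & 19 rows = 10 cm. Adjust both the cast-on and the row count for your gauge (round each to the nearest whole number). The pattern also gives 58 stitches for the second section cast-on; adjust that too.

Cast on 81 stitches; work 173 rows; second section cast-on 46 stitches.

Stitches: 103 × 11/14 = 80.93 → 81.
Rows: 200 × 19/22 = 172.73 → 173.
second section cast-on: 58 × 11/14 = 45.57 → 46.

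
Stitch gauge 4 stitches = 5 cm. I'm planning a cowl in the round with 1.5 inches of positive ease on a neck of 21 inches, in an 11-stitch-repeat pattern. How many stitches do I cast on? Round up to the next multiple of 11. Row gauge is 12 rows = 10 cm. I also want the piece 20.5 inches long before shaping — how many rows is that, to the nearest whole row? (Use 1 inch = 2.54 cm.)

Cast on 55 stitches; work 62 rows.

Finished = 21 + 1.5 = 22.5 inches.
22.5 inches × 2.54 = 57.15 cm.
4/5 = 0.8 sts per cm; 57.15 × 0.8 = 45.72 sts.
Next multiple of 11 → 55.
20.5 inches = 52.07 cm; × 1.2 = 62.48 → 62 rows.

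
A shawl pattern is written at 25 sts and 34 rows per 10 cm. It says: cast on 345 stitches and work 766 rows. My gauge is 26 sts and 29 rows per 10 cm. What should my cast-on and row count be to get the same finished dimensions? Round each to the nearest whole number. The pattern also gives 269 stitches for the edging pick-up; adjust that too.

Stitches: 345 × 26/25 = 358.80 → 359.
Rows: 766 × 29/34 = 653.35 → 653.
edging pick-up: 269 × 26/25 = 279.76 → 280.

Cast on 359 stitches; work 653 rows; edging pick-up 280 stitches.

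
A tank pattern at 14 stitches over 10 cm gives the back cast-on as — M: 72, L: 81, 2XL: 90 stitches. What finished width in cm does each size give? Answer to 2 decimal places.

M 51.43 cm; L 57.86 cm; 2XL 64.29 cm.

14/10 = 1.4 sts per cm.
M: 72 / 1.4 = 51.429 → 51.43 cm.
L: 81 / 1.4 = 57.857 → 57.86 cm.
2XL: 90 / 1.4 = 64.286 → 64.29 cm.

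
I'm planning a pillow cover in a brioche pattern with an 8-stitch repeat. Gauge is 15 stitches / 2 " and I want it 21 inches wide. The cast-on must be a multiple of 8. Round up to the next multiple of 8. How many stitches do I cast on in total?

160 stitches.

15 / 2 = 7.5 sts per inch.
21 × 7.5 = 157.50 sts.
Next multiple of 8: 160.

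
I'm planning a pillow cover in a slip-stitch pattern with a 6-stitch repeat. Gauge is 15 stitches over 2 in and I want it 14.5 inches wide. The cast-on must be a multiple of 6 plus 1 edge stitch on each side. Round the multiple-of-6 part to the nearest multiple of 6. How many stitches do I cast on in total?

15 / 2 = 7.5 sts per inch.
14.5 × 7.5 = 108.75 sts.
Less 2 edge sts → 106.75 for the repeat.
Nearest multiple of 6: 108.
Add back 2 edge sts → 110.

Cast on 110 stitches.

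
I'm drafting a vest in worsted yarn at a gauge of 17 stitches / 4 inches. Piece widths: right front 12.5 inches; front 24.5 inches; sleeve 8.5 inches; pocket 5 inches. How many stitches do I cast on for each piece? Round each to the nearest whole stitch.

right front 53; front 104; sleeve 36; pocket 21.

Rate = 17/4 = 4.25 sts per in.
right front: 12.5 × 4.25 = 53.12 → 53.
front: 24.5 × 4.25 = 104.12 → 104.
sleeve: 8.5 × 4.25 = 36.12 → 36.
pocket: 5 × 4.25 = 21.25 → 21.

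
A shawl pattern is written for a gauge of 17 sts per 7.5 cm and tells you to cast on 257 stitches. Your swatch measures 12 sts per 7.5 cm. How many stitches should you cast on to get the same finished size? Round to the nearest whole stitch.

CO 181 sts.

Scale factor = 12 / 17 = 0.706.
257 × 12 / 17 = 181.41 sts.
→ 181 sts.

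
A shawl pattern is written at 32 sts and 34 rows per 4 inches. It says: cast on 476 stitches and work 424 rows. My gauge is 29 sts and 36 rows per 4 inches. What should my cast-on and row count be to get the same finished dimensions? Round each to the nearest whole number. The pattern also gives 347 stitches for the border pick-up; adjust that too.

Stitches: 476 × 29/32 = 431.38 → 431.
Rows: 424 × 36/34 = 448.94 → 449.
border pick-up: 347 × 29/32 = 314.47 → 314.

Cast on 431 stitches; work 449 rows; border pick-up 314 stitches.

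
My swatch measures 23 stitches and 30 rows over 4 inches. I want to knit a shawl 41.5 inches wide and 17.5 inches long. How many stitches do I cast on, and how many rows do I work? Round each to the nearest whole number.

Cast on 239 stitches and work 131 rows.

Stitch gauge = 23/4 = 5.75 sts/in; 41.5 × 5.75 = 238.62 → 239 sts.
Row gauge = 30/4 = 7.5 rows/in; 17.5 × 7.5 = 131.25 → 131 rows.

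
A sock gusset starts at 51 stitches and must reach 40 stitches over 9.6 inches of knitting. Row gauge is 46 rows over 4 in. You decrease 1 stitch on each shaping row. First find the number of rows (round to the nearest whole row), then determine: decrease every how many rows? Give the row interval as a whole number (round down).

Rows = 9.6 × 11.5 = 110.4 → 110 rows.
Stitches to remove: 11 → 11 shaping rows (at 1 st each).
110 / 11 = 10.00 → every 10 rows.

Decrease every 10th row.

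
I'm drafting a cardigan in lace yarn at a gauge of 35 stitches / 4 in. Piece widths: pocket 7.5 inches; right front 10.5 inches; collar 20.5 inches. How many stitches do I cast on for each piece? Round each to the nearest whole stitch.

pocket 66; right front 92; collar 179.

Rate = 35/4 = 8.75 sts per in.
pocket: 7.5 × 8.75 = 65.62 → 66.
right front: 10.5 × 8.75 = 91.88 → 92.
collar: 20.5 × 8.75 = 179.38 → 179.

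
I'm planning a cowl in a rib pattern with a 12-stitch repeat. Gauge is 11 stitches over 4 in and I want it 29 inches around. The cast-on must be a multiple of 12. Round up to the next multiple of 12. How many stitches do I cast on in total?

11 / 4 = 2.75 sts per inch.
29 × 2.75 = 79.75 sts.
Next multiple of 12: 84.

84 stitches.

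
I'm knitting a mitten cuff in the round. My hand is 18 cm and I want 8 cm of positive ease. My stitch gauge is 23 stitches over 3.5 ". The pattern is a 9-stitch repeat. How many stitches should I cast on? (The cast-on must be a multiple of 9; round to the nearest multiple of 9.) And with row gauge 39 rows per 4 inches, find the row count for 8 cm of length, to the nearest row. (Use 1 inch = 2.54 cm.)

Cast on 63 stitches; work 31 rows.

Finished = 18 + 8 = 26 cm.
26 cm × 1/2.54 = 10.24 inches.
23/3.5 = 6.571 sts per in; 10.24 × 6.571 = 67.27 sts.
Nearest multiple of 9 → 63.
8 cm = 3.15 inches; × 9.75 = 30.71 → 31 rows.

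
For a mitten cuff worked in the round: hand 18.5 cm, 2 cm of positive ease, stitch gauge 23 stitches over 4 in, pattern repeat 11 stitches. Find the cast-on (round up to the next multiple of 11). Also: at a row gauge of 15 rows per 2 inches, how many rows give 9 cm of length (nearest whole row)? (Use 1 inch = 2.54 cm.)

Finished = 18.5 + 2 = 20.5 cm.
20.5 cm × 1/2.54 = 8.07 inches.
23/4 = 5.75 sts per in; 8.07 × 5.75 = 46.41 sts.
Next multiple of 11 → 55.
9 cm = 3.54 inches; × 7.5 = 26.57 → 27 rows.

Cast on 55 stitches; work 27 rows.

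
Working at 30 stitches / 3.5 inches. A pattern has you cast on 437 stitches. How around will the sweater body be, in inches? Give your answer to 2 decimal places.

50.98 inches.

30 stitches / 3.5 inch = 8.571 stitches per inch.
437 / 8.571 = 50.983 inches.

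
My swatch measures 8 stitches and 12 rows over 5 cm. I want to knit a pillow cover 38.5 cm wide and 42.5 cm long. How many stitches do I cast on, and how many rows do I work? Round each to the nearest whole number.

Stitch gauge = 8/5 = 1.6 sts/cm; 38.5 × 1.6 = 61.60 → 62 sts.
Row gauge = 12/5 = 2.4 rows/cm; 42.5 × 2.4 = 102.00 → 102 rows.

Cast on 62 stitches and work 102 rows.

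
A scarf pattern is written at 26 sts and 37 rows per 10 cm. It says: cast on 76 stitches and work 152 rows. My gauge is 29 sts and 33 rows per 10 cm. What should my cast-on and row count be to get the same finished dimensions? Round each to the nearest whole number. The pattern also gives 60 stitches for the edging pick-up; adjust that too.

Cast on 85 stitches; work 136 rows; edging pick-up 67 stitches.

Stitches: 76 × 29/26 = 84.77 → 85.
Rows: 152 × 33/37 = 135.57 → 136.
edging pick-up: 60 × 29/26 = 66.92 → 67.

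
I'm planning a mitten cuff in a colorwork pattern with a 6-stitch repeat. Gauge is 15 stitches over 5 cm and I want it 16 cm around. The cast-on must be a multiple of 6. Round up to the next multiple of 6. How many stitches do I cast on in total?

Cast on 48 stitches.

15 / 5 = 3 sts per cm.
16 × 3 = 48.00 sts.
Next multiple of 6: 48.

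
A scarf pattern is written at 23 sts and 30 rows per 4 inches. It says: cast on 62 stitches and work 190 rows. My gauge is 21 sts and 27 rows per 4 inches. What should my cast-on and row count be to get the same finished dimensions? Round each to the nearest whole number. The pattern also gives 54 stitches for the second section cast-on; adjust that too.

Stitches: 62 × 21/23 = 56.61 → 57.
Rows: 190 × 27/30 = 171.00 → 171.
second section cast-on: 54 × 21/23 = 49.30 → 49.

Cast on 57 stitches; work 171 rows; second section cast-on 49 stitches.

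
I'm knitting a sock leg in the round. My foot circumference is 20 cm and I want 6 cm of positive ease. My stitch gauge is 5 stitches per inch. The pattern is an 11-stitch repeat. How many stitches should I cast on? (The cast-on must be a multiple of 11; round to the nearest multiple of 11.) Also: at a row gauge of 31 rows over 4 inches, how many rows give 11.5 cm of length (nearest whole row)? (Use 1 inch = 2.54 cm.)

Finished = 20 + 6 = 26 cm.
26 cm × 1/2.54 = 10.24 inches.
5/1 = 5 sts per in; 10.24 × 5 = 51.18 sts.
Nearest multiple of 11 → 55.
11.5 cm = 4.53 inches; × 7.75 = 35.09 → 35 rows.

Cast on 55 stitches; work 35 rows.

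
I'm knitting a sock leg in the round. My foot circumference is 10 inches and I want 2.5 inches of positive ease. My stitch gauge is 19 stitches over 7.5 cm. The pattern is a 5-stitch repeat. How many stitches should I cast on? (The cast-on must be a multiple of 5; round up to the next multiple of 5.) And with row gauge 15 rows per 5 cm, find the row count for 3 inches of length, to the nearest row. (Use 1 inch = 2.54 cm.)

Finished = 10 + 2.5 = 12.5 inches.
12.5 inches × 2.54 = 31.75 cm.
19/7.5 = 2.533 sts per cm; 31.75 × 2.533 = 80.43 sts.
Next multiple of 5 → 85.
3 inches = 7.62 cm; × 3 = 22.86 → 23 rows.

Cast on 85 stitches; work 23 rows.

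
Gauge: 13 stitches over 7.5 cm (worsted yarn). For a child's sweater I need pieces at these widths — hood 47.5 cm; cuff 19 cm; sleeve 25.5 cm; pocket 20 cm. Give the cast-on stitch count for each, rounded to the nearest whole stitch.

hood 82; cuff 33; sleeve 44; pocket 35.

Rate = 13/7.5 = 1.733 sts per cm.
hood: 47.5 × 1.733 = 82.33 → 82.
cuff: 19 × 1.733 = 32.93 → 33.
sleeve: 25.5 × 1.733 = 44.20 → 44.
pocket: 20 × 1.733 = 34.67 → 35.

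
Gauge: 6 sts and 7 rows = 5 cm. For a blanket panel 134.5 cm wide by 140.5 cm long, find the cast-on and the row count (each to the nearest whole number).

Stitch gauge = 6/5 = 1.2 sts/cm; 134.5 × 1.2 = 161.40 → 161 sts.
Row gauge = 7/5 = 1.4 rows/cm; 140.5 × 1.4 = 196.70 → 197 rows.

Cast on 161 stitches and work 197 rows.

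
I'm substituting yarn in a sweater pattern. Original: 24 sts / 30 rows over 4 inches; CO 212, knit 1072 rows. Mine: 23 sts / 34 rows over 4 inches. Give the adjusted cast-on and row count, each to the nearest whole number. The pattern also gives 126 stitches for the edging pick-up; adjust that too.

Cast on 203 stitches; work 1215 rows; edging pick-up 121 stitches.

Stitches: 212 × 23/24 = 203.17 → 203.
Rows: 1072 × 34/30 = 1214.93 → 1215.
edging pick-up: 126 × 23/24 = 120.75 → 121.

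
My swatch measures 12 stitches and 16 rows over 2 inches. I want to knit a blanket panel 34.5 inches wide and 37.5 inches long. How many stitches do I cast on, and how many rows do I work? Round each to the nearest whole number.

Cast on 207 stitches and work 300 rows.

Stitch gauge = 12/2 = 6 sts/in; 34.5 × 6 = 207.00 → 207 sts.
Row gauge = 16/2 = 8 rows/in; 37.5 × 8 = 300.00 → 300 rows.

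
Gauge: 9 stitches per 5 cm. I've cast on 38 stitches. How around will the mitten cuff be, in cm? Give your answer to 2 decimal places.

9 stitches / 5 cm = 1.8 stitches per cm.
38 / 1.8 = 21.111 cm.

21.11 cm.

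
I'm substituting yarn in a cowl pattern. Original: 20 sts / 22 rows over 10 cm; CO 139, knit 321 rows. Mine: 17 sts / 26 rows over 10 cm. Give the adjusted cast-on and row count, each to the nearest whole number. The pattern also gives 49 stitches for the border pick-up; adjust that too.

Stitches: 139 × 17/20 = 118.15 → 118.
Rows: 321 × 26/22 = 379.36 → 379.
border pick-up: 49 × 17/20 = 41.65 → 42.

Cast on 118 stitches; work 379 rows; border pick-up 42 stitches.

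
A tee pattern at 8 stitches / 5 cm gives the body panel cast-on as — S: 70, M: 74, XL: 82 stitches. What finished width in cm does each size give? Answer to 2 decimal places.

8/5 = 1.6 sts per cm.
S: 70 / 1.6 = 43.750 → 43.75 cm.
M: 74 / 1.6 = 46.250 → 46.25 cm.
XL: 82 / 1.6 = 51.250 → 51.25 cm.

S 43.75 cm; M 46.25 cm; XL 51.25 cm.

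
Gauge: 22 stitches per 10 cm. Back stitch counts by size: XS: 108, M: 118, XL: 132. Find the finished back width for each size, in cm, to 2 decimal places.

22/10 = 2.2 sts per cm.
XS: 108 / 2.2 = 49.091 → 49.09 cm.
M: 118 / 2.2 = 53.636 → 53.64 cm.
XL: 132 / 2.2 = 60.000 → 60.00 cm.

XS 49.09 cm; M 53.64 cm; XL 60.00 cm.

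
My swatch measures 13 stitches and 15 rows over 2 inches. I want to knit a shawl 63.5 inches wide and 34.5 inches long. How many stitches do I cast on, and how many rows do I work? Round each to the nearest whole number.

Stitch gauge = 13/2 = 6.5 sts/in; 63.5 × 6.5 = 412.75 → 413 sts.
Row gauge = 15/2 = 7.5 rows/in; 34.5 × 7.5 = 258.75 → 259 rows.

Cast on 413 stitches and work 259 rows.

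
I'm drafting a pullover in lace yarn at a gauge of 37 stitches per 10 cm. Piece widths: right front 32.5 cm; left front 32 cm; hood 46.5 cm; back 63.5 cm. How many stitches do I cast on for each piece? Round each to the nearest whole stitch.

Rate = 37/10 = 3.7 sts per cm.
right front: 32.5 × 3.7 = 120.25 → 120.
left front: 32 × 3.7 = 118.40 → 118.
hood: 46.5 × 3.7 = 172.05 → 172.
back: 63.5 × 3.7 = 234.95 → 235.

right front 120; left front 118; hood 172; back 235.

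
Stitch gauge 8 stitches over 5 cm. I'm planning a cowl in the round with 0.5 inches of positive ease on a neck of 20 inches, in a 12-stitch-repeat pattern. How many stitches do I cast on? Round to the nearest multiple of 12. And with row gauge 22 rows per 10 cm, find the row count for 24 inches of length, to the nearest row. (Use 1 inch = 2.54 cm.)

Finished = 20 + 0.5 = 20.5 inches.
20.5 inches × 2.54 = 52.07 cm.
8/5 = 1.6 sts per cm; 52.07 × 1.6 = 83.31 sts.
Nearest multiple of 12 → 84.
24 inches = 60.96 cm; × 2.2 = 134.11 → 134 rows.

Cast on 84 stitches; work 134 rows.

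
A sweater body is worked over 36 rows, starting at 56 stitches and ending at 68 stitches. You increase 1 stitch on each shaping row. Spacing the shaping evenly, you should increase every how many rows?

Increase every 3rd row.

Stitches to add: |68 − 56| = 12.
Shaping rows needed: 12 / 1 = 12.
36 rows / 12 = every 3 rows.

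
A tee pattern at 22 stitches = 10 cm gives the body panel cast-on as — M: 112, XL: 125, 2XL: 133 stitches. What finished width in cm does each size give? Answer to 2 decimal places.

22/10 = 2.2 sts per cm.
M: 112 / 2.2 = 50.909 → 50.91 cm.
XL: 125 / 2.2 = 56.818 → 56.82 cm.
2XL: 133 / 2.2 = 60.455 → 60.45 cm.

M 50.91 cm; XL 56.82 cm; 2XL 60.45 cm.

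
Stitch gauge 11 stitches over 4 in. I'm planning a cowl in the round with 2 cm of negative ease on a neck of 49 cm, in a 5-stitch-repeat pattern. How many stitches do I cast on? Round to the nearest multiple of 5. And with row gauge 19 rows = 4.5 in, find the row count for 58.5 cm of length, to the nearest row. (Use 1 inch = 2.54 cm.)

Cast on 50 stitches; work 97 rows.

Finished = 49 − 2 = 47 cm.
47 cm × 1/2.54 = 18.50 inches.
11/4 = 2.75 sts per in; 18.50 × 2.75 = 50.89 sts.
Nearest multiple of 5 → 50.
58.5 cm = 23.03 inches; × 4.222 = 97.24 → 97 rows.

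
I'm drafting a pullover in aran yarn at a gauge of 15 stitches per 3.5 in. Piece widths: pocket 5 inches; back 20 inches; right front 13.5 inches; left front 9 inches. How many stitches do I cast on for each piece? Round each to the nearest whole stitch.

Rate = 15/3.5 = 4.286 sts per in.
pocket: 5 × 4.286 = 21.43 → 21.
back: 20 × 4.286 = 85.71 → 86.
right front: 13.5 × 4.286 = 57.86 → 58.
left front: 9 × 4.286 = 38.57 → 39.

pocket 21; back 86; right front 58; left front 39.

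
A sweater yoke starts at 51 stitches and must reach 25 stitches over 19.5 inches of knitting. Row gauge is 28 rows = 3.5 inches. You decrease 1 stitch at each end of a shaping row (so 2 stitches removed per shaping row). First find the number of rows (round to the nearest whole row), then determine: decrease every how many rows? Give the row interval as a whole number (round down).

Rows = 19.5 × 8 = 156.0 → 156 rows.
Stitches to remove: 26 → 13 shaping rows (at 2 st each).
156 / 13 = 12.00 → every 12 rows.

Decrease every 12th row.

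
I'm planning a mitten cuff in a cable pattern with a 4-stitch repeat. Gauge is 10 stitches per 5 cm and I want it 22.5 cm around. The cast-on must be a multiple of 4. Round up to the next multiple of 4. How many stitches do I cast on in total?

48 stitches.

10 / 5 = 2 sts per cm.
22.5 × 2 = 45.00 sts.
Next multiple of 4: 48.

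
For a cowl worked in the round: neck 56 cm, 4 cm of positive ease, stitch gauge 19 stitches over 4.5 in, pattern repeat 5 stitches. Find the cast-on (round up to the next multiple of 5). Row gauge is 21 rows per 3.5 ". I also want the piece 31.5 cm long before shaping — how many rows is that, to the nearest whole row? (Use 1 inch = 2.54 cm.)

Finished = 56 + 4 = 60 cm.
60 cm × 1/2.54 = 23.62 inches.
19/4.5 = 4.222 sts per in; 23.62 × 4.222 = 99.74 sts.
Next multiple of 5 → 100.
31.5 cm = 12.40 inches; × 6 = 74.41 → 74 rows.

Cast on 100 stitches; work 74 rows.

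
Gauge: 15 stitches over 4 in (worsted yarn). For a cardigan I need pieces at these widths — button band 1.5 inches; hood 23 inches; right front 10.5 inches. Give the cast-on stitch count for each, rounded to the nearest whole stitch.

button band 6; hood 86; right front 39.

Rate = 15/4 = 3.75 sts per in.
button band: 1.5 × 3.75 = 5.62 → 6.
hood: 23 × 3.75 = 86.25 → 86.
right front: 10.5 × 3.75 = 39.38 → 39.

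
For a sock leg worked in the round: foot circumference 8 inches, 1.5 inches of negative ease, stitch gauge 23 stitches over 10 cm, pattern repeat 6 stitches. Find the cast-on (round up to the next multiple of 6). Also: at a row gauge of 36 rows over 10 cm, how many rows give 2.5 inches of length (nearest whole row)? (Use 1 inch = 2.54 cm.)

Cast on 42 stitches; work 23 rows.

Finished = 8 − 1.5 = 6.5 inches.
6.5 inches × 2.54 = 16.51 cm.
23/10 = 2.3 sts per cm; 16.51 × 2.3 = 37.97 sts.
Next multiple of 6 → 42.
2.5 inches = 6.35 cm; × 3.6 = 22.86 → 23 rows.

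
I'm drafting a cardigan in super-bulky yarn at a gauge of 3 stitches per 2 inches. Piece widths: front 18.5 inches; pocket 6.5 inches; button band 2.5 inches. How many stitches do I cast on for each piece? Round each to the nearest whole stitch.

Rate = 3/2 = 1.5 sts per in.
front: 18.5 × 1.5 = 27.75 → 28.
pocket: 6.5 × 1.5 = 9.75 → 10.
button band: 2.5 × 1.5 = 3.75 → 4.

front 28; pocket 10; button band 4.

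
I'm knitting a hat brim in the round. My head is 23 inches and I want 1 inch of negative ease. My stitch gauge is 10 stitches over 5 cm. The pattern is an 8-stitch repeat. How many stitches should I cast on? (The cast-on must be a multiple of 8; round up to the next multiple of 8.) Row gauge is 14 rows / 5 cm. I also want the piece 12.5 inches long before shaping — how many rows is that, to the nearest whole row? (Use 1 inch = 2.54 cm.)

Cast on 112 stitches; work 89 rows.

Finished = 23 − 1 = 22 inches.
22 inches × 2.54 = 55.88 cm.
10/5 = 2 sts per cm; 55.88 × 2 = 111.76 sts.
Next multiple of 8 → 112.
12.5 inches = 31.75 cm; × 2.8 = 88.90 → 89 rows.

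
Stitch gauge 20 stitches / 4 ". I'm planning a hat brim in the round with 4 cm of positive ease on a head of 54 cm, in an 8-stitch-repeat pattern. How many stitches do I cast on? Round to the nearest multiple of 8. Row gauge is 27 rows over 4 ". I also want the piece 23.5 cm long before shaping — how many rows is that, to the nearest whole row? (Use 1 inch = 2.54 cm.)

Finished = 54 + 4 = 58 cm.
58 cm × 1/2.54 = 22.83 inches.
20/4 = 5 sts per in; 22.83 × 5 = 114.17 sts.
Nearest multiple of 8 → 112.
23.5 cm = 9.25 inches; × 6.75 = 62.45 → 62 rows.

Cast on 112 stitches; work 62 rows.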